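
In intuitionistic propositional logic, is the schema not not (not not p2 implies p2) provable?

This is the double negation of double-negation elimination, which is intuitionistically derivable.
By Glivenko's theorem the double negation of any classical propositional tautology is intuitionistically provable; not not p2 implies p2 is classically a tautology.

Yes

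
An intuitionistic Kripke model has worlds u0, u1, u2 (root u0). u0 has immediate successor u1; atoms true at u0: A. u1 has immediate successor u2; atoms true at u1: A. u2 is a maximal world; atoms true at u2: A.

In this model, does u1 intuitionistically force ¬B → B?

u1 ⊮ ¬B → B: already at u1 itself, u1 ⊩ ¬B but u1 ⊮ B.
u1 lacks atom B, so u1 ⊮ B.

No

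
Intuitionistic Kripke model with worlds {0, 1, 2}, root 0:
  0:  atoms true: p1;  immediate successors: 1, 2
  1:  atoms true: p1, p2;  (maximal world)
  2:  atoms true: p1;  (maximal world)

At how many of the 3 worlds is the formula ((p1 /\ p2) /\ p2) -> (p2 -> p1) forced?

0: forces it.
1: forces it.
2: forces it.
Worlds forcing the formula: {0, 1, 2}.

3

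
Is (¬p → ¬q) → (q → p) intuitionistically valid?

This is the converse of contraposition, which is not intuitionistically valid.
A Kripke countermodel: worlds u, v; order generated by u ≤ v; atoms true at each world — u:{q}; v:{p,q}.
u ⊮ (¬p → ¬q) → (q → p): already at u itself, u ⊩ ¬p → ¬q but u ⊮ q → p.
u ⊮ q → p: already at u itself, u ⊩ q but u ⊮ p.
u lacks atom p, so u ⊮ p.
So the root u does not force the formula.

No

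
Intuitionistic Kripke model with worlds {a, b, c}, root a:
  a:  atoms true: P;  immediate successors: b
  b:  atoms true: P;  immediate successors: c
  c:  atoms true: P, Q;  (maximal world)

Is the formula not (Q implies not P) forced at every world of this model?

a forces not (Q implies not P): no world accessible from a forces Q implies not P.
Since the root a forces not (Q implies not P) and forcing is persistent (monotone upward), every world forces it.

Yes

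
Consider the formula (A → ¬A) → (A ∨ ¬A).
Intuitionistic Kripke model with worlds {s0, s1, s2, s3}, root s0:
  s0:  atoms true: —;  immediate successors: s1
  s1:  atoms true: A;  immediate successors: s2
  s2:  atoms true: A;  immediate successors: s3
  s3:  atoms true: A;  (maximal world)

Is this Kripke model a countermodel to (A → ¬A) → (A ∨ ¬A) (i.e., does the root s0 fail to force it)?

s0 ⊩ (A → ¬A) → (A ∨ ¬A) vacuously: no world accessible from s0 forces the antecedent A → ¬A.
So the root s0 forces (A → ¬A) → (A ∨ ¬A); the model is not a countermodel.

No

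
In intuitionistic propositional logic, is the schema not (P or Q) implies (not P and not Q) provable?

This is a constructively valid De Morgan direction (negated disjunction to conjunction of negations), which is intuitionistically derivable.
From not (P or Q): if P held then P or Q would, contradiction — so not P; similarly not Q.

Yes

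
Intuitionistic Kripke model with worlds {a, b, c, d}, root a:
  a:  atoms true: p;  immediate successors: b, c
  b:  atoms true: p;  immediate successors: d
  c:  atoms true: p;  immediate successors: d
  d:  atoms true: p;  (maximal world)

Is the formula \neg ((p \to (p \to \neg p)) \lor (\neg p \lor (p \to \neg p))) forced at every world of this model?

Yes

a \Vdash \neg ((p \to (p \to \neg p)) \lor (\neg p \lor (p \to \neg p))): no world accessible from a forces (p \to (p \to \neg p)) \lor (\neg p \lor (p \to \neg p)).
Since the root a forces \neg ((p \to (p \to \neg p)) \lor (\neg p \lor (p \to \neg p))) and forcing is persistent (monotone upward), every world forces it.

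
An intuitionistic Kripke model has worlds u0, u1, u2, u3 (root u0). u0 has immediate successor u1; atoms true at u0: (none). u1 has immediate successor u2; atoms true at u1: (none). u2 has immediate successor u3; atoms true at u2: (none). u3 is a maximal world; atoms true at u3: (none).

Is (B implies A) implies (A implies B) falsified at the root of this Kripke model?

No

u0 forces (B implies A) implies (A implies B): every world accessible from u0 that forces B implies A (namely u0, u1, u2, u3) also forces A implies B.
So the root u0 forces (B implies A) implies (A implies B); the model is not a countermodel.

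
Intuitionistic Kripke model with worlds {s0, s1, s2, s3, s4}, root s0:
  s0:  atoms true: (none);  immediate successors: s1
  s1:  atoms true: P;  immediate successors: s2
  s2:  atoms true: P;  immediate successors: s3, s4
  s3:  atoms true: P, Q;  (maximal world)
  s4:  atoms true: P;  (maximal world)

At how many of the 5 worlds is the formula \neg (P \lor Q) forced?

0

s0: does not force it — s0 \nVdash \neg (P \lor Q) since s1 is accessible from s0 and s1 \Vdash P \lor Q.
s1: does not force it.
s2: does not force it.
s3: does not force it.
s4: does not force it.
Worlds forcing the formula: { }.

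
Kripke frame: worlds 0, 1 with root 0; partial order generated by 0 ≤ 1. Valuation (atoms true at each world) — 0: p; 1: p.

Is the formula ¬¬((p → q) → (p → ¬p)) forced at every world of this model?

0 ⊩ ¬¬((p → q) → (p → ¬p)): no world accessible from 0 forces ¬((p → q) → (p → ¬p)).
Since the root 0 forces ¬¬((p → q) → (p → ¬p)) and forcing is persistent (monotone upward), every world forces it.

Yes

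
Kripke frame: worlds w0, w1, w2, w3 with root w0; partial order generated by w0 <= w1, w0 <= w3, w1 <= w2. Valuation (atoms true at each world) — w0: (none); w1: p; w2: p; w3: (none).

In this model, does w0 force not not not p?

w0 does not force not not not p since w1 is accessible from w0 and w1 forces not not p.
w1 forces not not p: no world accessible from w1 forces not p.

No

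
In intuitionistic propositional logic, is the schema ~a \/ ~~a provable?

No

This is the weak law of excluded middle, which is not intuitionistically valid.
A Kripke countermodel: worlds 0, 1, 2; order generated by 0 <= 1, 0 <= 2; atoms true at each world — 0:{}; 1:{a}; 2:{}.
0 ||-/- ~a \/ ~~a: neither disjunct is forced at 0.
0 ||-/- ~a since 1 is accessible from 0 and 1 ||- a.
So the root 0 does not force the formula.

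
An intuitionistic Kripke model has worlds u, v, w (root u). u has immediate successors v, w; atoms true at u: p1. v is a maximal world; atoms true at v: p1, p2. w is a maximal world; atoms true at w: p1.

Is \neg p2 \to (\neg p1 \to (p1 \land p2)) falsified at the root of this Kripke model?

u \Vdash \neg p2 \to (\neg p1 \to (p1 \land p2)): every world accessible from u that forces \neg p2 (namely w) also forces \neg p1 \to (p1 \land p2).
So the root u forces \neg p2 \to (\neg p1 \to (p1 \land p2)); the model is not a countermodel.

No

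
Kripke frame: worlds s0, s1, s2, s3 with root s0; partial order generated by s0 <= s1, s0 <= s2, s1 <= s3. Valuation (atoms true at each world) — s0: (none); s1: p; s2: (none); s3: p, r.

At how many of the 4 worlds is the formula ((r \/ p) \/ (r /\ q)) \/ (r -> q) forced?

s0: does not force it — s0 ||-/- ((r \/ p) \/ (r /\ q)) \/ (r -> q): neither disjunct is forced at s0.
s1: forces it.
s2: forces it.
s3: forces it.
Worlds forcing the formula: {s1, s2, s3}.

3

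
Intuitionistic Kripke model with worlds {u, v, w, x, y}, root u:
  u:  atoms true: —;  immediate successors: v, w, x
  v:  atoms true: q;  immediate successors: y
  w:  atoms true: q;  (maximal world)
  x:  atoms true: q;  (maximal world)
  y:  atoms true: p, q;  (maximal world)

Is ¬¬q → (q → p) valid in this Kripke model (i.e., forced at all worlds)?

Not every world: u ⊮ ¬¬q → (q → p).
u ⊮ ¬¬q → (q → p): already at u itself, u ⊩ ¬¬q but u ⊮ q → p.
u ⊮ q → p: at the accessible world v, v ⊩ q but v ⊮ p.

No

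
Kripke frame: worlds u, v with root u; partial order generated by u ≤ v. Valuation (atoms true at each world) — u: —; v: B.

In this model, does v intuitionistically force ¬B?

v ⊮ ¬B since v is accessible from v and v ⊩ B.

No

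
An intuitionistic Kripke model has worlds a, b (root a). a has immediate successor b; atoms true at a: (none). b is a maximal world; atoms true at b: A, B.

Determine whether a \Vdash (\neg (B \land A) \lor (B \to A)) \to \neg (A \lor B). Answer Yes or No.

No

a \nVdash (\neg (B \land A) \lor (B \to A)) \to \neg (A \lor B): already at a itself, a \Vdash \neg (B \land A) \lor (B \to A) but a \nVdash \neg (A \lor B).
a \nVdash \neg (A \lor B) since b is accessible from a and b \Vdash A \lor B.
b \Vdash A \lor B via the disjunct A.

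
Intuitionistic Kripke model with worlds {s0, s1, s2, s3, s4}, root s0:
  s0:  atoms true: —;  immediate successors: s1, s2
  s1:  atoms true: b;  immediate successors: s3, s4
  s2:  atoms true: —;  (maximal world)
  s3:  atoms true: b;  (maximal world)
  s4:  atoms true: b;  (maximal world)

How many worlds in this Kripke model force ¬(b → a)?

s0: does not force it — s0 ⊮ ¬(b → a) since s2 is accessible from s0 and s2 ⊩ b → a.
s1: forces it.
s2: does not force it.
s3: forces it.
s4: forces it.
Worlds forcing the formula: {s1, s3, s4}.

3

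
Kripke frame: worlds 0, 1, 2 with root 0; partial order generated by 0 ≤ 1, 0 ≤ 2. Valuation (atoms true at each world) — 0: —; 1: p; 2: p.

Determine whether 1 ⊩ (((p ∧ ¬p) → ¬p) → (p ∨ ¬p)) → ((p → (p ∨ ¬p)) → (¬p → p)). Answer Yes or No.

Yes

1 ⊩ (((p ∧ ¬p) → ¬p) → (p ∨ ¬p)) → ((p → (p ∨ ¬p)) → (¬p → p)): every world accessible from 1 that forces ((p ∧ ¬p) → ¬p) → (p ∨ ¬p) (namely 1) also forces (p → (p ∨ ¬p)) → (¬p → p).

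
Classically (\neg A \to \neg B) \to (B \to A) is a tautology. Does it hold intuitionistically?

This is the converse of contraposition, which is not intuitionistically valid.
A Kripke countermodel: worlds a, b; order generated by a \le b; atoms true at each world — a:{B}; b:{A,B}.
a \nVdash (\neg A \to \neg B) \to (B \to A): already at a itself, a \Vdash \neg A \to \neg B but a \nVdash B \to A.
a \nVdash B \to A: already at a itself, a \Vdash B but a \nVdash A.
a lacks atom A, so a \nVdash A.
So the root a does not force the formula.

No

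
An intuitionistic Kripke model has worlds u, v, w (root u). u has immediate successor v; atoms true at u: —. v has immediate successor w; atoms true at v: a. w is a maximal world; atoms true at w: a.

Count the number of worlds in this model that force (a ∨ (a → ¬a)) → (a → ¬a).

0

u: does not force it — u ⊮ (a ∨ (a → ¬a)) → (a → ¬a): at the accessible world v, v ⊩ a ∨ (a → ¬a) but v ⊮ a → ¬a.
v: does not force it — v ⊮ (a ∨ (a → ¬a)) → (a → ¬a): already at v itself, v ⊩ a ∨ (a → ¬a) but v ⊮ a → ¬a.
w: does not force it — w ⊮ (a ∨ (a → ¬a)) → (a → ¬a): already at w itself, w ⊩ a ∨ (a → ¬a) but w ⊮ a → ¬a.
Worlds forcing the formula: { }.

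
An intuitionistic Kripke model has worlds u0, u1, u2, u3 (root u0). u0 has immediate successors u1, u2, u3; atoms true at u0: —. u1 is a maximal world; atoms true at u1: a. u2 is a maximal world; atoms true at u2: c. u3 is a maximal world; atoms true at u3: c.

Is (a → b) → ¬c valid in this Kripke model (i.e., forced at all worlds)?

Not every world: u0 ⊮ (a → b) → ¬c.
u0 ⊮ (a → b) → ¬c: at the accessible world u2, u2 ⊩ a → b but u2 ⊮ ¬c.
u2 ⊮ ¬c since u2 is accessible from u2 and u2 ⊩ c.

No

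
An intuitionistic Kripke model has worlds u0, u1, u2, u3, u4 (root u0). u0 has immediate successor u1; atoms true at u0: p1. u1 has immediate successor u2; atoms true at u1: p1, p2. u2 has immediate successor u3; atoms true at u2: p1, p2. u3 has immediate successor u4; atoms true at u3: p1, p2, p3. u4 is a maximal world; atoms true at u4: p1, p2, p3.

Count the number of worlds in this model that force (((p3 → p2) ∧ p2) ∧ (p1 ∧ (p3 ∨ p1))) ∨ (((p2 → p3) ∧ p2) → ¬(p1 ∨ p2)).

4

u0: does not force it — u0 ⊮ (((p3 → p2) ∧ p2) ∧ (p1 ∧ (p3 ∨ p1))) ∨ (((p2 → p3) ∧ p2) → ¬(p1 ∨ p2)): neither disjunct is forced at u0.
u1: forces it.
u2: forces it.
u3: forces it.
u4: forces it.
Worlds forcing the formula: {u1, u2, u3, u4}.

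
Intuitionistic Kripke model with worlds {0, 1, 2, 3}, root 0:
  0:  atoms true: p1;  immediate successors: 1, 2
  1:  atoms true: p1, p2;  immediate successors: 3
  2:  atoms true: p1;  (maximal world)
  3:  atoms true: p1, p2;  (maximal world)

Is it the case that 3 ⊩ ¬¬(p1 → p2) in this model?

Yes

3 ⊩ ¬¬(p1 → p2): no world accessible from 3 forces ¬(p1 → p2).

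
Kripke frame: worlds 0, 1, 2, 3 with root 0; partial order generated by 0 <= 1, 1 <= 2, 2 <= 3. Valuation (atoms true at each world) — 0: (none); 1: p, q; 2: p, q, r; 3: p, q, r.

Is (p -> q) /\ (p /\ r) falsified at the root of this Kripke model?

0 ||-/- (p -> q) /\ (p /\ r) since 0 fails p /\ r.
So the root 0 does not force (p -> q) /\ (p /\ r); the model is a countermodel.

Yes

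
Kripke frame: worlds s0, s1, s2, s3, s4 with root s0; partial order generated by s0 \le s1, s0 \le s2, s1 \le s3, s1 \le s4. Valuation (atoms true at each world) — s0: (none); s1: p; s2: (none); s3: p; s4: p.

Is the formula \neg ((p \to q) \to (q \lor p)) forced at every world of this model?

Not every world: s0 \nVdash \neg ((p \to q) \to (q \lor p)).
s0 \nVdash \neg ((p \to q) \to (q \lor p)) since s1 is accessible from s0 and s1 \Vdash (p \to q) \to (q \lor p).
s1 \Vdash (p \to q) \to (q \lor p) vacuously: no world accessible from s1 forces the antecedent p \to q.

No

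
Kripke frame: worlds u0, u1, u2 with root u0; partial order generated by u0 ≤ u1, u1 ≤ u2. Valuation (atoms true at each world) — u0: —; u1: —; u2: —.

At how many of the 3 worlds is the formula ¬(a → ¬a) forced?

u0: does not force it — u0 ⊮ ¬(a → ¬a) since u0 is accessible from u0 and u0 ⊩ a → ¬a.
u1: does not force it — u1 ⊮ ¬(a → ¬a) since u1 is accessible from u1 and u1 ⊩ a → ¬a.
u2: does not force it.
Worlds forcing the formula: { }.

0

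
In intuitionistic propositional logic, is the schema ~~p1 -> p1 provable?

No

This is double-negation elimination, which is not intuitionistically valid.
A Kripke countermodel: worlds a, b; order generated by a <= b; atoms true at each world — a:{}; b:{p1}.
a ||-/- ~~p1 -> p1: already at a itself, a ||- ~~p1 but a ||-/- p1.
a lacks atom p1, so a ||-/- p1.
So the root a does not force the formula.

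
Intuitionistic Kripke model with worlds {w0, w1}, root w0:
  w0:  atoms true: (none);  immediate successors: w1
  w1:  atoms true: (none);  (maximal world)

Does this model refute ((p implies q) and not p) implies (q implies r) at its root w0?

No

w0 forces ((p implies q) and not p) implies (q implies r): every world accessible from w0 that forces (p implies q) and not p (namely w0, w1) also forces q implies r.
So the root w0 forces ((p implies q) and not p) implies (q implies r); the model is not a countermodel.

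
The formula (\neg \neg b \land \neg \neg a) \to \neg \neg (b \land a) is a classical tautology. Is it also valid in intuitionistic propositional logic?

Yes

This is the distribution of double negation over conjunction, which is intuitionistically derivable.
Assume \neg \neg b, \neg \neg a, and \neg (b \land a). From b we'd get \neg a (since b \land a is refuted), contradicting \neg \neg a; so \neg b, contradicting \neg \neg b.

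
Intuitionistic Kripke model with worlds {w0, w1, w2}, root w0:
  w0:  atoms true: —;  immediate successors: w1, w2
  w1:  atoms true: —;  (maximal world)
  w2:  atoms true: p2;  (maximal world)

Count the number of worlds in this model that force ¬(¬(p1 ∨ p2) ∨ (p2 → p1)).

w0: does not force it — w0 ⊮ ¬(¬(p1 ∨ p2) ∨ (p2 → p1)) since w1 is accessible from w0 and w1 ⊩ ¬(p1 ∨ p2) ∨ (p2 → p1).
w1: does not force it — w1 ⊮ ¬(¬(p1 ∨ p2) ∨ (p2 → p1)) since w1 is accessible from w1 and w1 ⊩ ¬(p1 ∨ p2) ∨ (p2 → p1).
w2: forces it.
Worlds forcing the formula: {w2}.

1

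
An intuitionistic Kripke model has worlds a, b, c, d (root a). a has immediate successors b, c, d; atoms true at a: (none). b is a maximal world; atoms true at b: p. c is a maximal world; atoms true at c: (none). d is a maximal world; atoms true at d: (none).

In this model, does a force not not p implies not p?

a does not force not not p implies not p: at the accessible world b, b forces not not p but b does not force not p.
b does not force not p since b is accessible from b and b forces p.

No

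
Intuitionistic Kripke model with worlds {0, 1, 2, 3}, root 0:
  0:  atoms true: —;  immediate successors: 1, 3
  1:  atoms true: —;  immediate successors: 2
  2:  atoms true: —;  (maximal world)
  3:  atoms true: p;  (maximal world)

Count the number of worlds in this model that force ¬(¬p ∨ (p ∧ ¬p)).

0: does not force it — 0 ⊮ ¬(¬p ∨ (p ∧ ¬p)) since 1 is accessible from 0 and 1 ⊩ ¬p ∨ (p ∧ ¬p).
1: does not force it — 1 ⊮ ¬(¬p ∨ (p ∧ ¬p)) since 1 is accessible from 1 and 1 ⊩ ¬p ∨ (p ∧ ¬p).
2: does not force it.
3: forces it.
Worlds forcing the formula: {3}.

1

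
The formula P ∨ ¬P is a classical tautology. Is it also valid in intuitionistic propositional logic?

This is the law of excluded middle, which is not intuitionistically valid.
A Kripke countermodel: worlds a, b; order generated by a ≤ b; atoms true at each world — a:{}; b:{P}.
a ⊮ P ∨ ¬P: neither disjunct is forced at a.
a lacks atom P, so a ⊮ P.
So the root a does not force the formula.

No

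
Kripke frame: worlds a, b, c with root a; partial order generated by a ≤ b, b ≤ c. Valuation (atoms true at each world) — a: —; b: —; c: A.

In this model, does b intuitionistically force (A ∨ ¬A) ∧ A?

b ⊮ (A ∨ ¬A) ∧ A since b fails A ∨ ¬A.

No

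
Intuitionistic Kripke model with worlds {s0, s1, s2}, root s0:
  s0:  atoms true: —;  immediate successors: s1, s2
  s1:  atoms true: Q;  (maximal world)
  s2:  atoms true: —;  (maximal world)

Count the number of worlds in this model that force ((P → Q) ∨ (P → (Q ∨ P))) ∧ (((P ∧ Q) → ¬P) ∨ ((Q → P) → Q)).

s0: forces it.
s1: forces it.
s2: forces it.
Worlds forcing the formula: {s0, s1, s2}.

3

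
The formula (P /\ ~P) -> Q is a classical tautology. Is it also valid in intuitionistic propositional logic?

Yes

This is an instance of ex falso quodlibet, which is intuitionistically derivable.
No world can force both P and ~P, so the antecedent P /\ ~P is never forced and the implication holds vacuously at every world.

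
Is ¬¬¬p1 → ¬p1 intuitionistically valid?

Yes

This is triple-negation reduction, which is intuitionistically derivable.
Assume ¬¬¬p1 and suppose p1. Then ¬¬p1 (double-negation introduction), contradicting ¬¬¬p1. So ¬p1.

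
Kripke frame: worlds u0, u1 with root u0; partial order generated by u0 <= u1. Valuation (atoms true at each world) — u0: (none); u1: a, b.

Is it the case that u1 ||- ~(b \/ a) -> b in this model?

u1 ||- ~(b \/ a) -> b vacuously: no world accessible from u1 forces the antecedent ~(b \/ a).

Yes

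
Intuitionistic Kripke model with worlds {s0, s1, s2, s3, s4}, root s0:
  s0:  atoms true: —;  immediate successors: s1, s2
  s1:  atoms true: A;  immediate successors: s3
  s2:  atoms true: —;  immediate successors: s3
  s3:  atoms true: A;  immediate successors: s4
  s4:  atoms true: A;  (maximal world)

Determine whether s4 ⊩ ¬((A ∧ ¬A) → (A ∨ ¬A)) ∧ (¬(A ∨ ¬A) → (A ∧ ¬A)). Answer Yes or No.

s4 ⊮ ¬((A ∧ ¬A) → (A ∨ ¬A)) ∧ (¬(A ∨ ¬A) → (A ∧ ¬A)) since s4 fails ¬((A ∧ ¬A) → (A ∨ ¬A)).

No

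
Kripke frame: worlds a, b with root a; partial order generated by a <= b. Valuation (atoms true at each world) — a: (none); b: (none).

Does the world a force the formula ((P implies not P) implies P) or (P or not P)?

Yes

a forces ((P implies not P) implies P) or (P or not P) via the disjunct P or not P.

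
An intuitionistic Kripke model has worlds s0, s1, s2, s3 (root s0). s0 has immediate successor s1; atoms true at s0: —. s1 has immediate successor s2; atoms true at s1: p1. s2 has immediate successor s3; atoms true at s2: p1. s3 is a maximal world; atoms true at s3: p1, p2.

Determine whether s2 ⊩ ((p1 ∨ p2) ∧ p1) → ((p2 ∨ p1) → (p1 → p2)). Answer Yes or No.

No

s2 ⊮ ((p1 ∨ p2) ∧ p1) → ((p2 ∨ p1) → (p1 → p2)): already at s2 itself, s2 ⊩ (p1 ∨ p2) ∧ p1 but s2 ⊮ (p2 ∨ p1) → (p1 → p2).
s2 ⊮ (p2 ∨ p1) → (p1 → p2): already at s2 itself, s2 ⊩ p2 ∨ p1 but s2 ⊮ p1 → p2.
s2 ⊮ p1 → p2: already at s2 itself, s2 ⊩ p1 but s2 ⊮ p2.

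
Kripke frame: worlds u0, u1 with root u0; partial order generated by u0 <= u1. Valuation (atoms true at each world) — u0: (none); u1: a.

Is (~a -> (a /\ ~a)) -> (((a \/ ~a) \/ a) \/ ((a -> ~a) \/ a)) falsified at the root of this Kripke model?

u0 ||-/- (~a -> (a /\ ~a)) -> (((a \/ ~a) \/ a) \/ ((a -> ~a) \/ a)): already at u0 itself, u0 ||- ~a -> (a /\ ~a) but u0 ||-/- ((a \/ ~a) \/ a) \/ ((a -> ~a) \/ a).
u0 ||-/- ((a \/ ~a) \/ a) \/ ((a -> ~a) \/ a): neither disjunct is forced at u0.
u0 ||-/- (a \/ ~a) \/ a: neither disjunct is forced at u0.
u0 ||-/- a \/ ~a: neither disjunct is forced at u0.
u0 lacks atom a, so u0 ||-/- a.
So the root u0 does not force (~a -> (a /\ ~a)) -> (((a \/ ~a) \/ a) \/ ((a -> ~a) \/ a)); the model is a countermodel.

Yes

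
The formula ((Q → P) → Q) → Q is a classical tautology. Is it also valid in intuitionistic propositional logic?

No

This is Peirce's law, which is not intuitionistically valid.
A Kripke countermodel: worlds a, b; order generated by a ≤ b; atoms true at each world — a:{}; b:{Q}.
a ⊮ ((Q → P) → Q) → Q: already at a itself, a ⊩ (Q → P) → Q but a ⊮ Q.
a lacks atom Q, so a ⊮ Q.
So the root a does not force the formula.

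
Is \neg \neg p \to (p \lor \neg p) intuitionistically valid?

No

This is a variant of double-negation elimination (deriving excluded middle from double negation), which is not intuitionistically valid.
A Kripke countermodel: worlds u, v; order generated by u \le v; atoms true at each world — u:{}; v:{p}.
u \nVdash \neg \neg p \to (p \lor \neg p): already at u itself, u \Vdash \neg \neg p but u \nVdash p \lor \neg p.
u \nVdash p \lor \neg p: neither disjunct is forced at u.
u lacks atom p, so u \nVdash p.
So the root u does not force the formula.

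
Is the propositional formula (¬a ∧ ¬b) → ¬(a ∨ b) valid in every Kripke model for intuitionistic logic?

This is a constructively valid De Morgan direction (conjunction of negations to negated disjunction), which is intuitionistically derivable.
If both ¬a and ¬b hold at a world, no accessible world forces a or forces b, so none forces a ∨ b.

Yes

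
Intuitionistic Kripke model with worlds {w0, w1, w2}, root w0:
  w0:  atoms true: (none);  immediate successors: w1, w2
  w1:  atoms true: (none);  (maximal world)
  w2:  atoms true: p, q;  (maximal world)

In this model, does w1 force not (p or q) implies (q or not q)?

Yes

w1 forces not (p or q) implies (q or not q): every world accessible from w1 that forces not (p or q) (namely w1) also forces q or not q.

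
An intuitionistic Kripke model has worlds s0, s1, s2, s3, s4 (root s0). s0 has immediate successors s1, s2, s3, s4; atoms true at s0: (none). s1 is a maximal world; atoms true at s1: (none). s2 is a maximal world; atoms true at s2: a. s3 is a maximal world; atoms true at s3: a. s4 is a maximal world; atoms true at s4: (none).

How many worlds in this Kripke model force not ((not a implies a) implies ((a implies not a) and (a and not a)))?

2

s0: does not force it — s0 does not force not ((not a implies a) implies ((a implies not a) and (a and not a))) since s1 is accessible from s0 and s1 forces (not a implies a) implies ((a implies not a) and (a and not a)).
s1: does not force it — s1 does not force not ((not a implies a) implies ((a implies not a) and (a and not a))) since s1 is accessible from s1 and s1 forces (not a implies a) implies ((a implies not a) and (a and not a)).
s2: forces it.
s3: forces it.
s4: does not force it.
Worlds forcing the formula: {s2, s3}.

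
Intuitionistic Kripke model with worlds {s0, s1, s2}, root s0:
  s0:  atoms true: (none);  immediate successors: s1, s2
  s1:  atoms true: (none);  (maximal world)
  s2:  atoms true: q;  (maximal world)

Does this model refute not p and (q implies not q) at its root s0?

Yes

s0 does not force not p and (q implies not q) since s0 fails q implies not q.
So the root s0 does not force not p and (q implies not q); the model is a countermodel.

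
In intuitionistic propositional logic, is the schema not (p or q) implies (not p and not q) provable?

Yes

This is a constructively valid De Morgan direction (negated disjunction to conjunction of negations), which is intuitionistically derivable.
From not (p or q): if p held then p or q would, contradiction — so not p; similarly not q.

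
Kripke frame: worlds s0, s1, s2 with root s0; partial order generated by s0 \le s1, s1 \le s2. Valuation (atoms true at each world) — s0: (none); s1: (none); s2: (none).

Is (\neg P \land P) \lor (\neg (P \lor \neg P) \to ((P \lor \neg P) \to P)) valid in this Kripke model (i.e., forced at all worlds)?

Yes

s0 \Vdash (\neg P \land P) \lor (\neg (P \lor \neg P) \to ((P \lor \neg P) \to P)) via the disjunct \neg (P \lor \neg P) \to ((P \lor \neg P) \to P).
Since the root s0 forces (\neg P \land P) \lor (\neg (P \lor \neg P) \to ((P \lor \neg P) \to P)) and forcing is persistent (monotone upward), every world forces it.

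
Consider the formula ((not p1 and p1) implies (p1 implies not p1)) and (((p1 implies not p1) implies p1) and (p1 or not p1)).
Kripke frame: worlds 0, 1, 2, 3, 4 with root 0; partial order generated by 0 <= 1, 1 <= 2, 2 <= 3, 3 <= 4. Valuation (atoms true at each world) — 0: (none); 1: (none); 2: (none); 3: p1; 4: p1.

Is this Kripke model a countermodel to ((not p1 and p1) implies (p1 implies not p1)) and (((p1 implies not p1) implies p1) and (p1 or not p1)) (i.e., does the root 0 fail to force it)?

0 does not force ((not p1 and p1) implies (p1 implies not p1)) and (((p1 implies not p1) implies p1) and (p1 or not p1)) since 0 fails ((p1 implies not p1) implies p1) and (p1 or not p1).
So the root 0 does not force ((not p1 and p1) implies (p1 implies not p1)) and (((p1 implies not p1) implies p1) and (p1 or not p1)); the model is a countermodel.

Yes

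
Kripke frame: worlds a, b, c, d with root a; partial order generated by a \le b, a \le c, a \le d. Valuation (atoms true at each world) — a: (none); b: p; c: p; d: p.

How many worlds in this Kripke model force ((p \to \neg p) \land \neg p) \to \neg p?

4

a: forces it.
b: forces it.
c: forces it.
d: forces it.
Worlds forcing the formula: {a, b, c, d}.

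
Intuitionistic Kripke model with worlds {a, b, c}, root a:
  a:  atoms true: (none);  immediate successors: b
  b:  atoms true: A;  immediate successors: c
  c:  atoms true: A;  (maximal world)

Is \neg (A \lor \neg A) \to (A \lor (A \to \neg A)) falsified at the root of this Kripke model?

a \Vdash \neg (A \lor \neg A) \to (A \lor (A \to \neg A)) vacuously: no world accessible from a forces the antecedent \neg (A \lor \neg A).
So the root a forces \neg (A \lor \neg A) \to (A \lor (A \to \neg A)); the model is not a countermodel.

No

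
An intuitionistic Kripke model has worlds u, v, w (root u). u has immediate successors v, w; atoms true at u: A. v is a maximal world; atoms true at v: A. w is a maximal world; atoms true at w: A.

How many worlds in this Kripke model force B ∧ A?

0

u: does not force it — u ⊮ B ∧ A since u fails B.
v: does not force it — v ⊮ B ∧ A since v fails B.
w: does not force it.
Worlds forcing the formula: { }.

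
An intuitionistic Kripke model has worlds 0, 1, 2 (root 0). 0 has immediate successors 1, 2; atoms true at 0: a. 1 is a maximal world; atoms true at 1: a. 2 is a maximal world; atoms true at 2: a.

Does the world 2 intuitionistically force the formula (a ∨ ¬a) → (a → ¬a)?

2 ⊮ (a ∨ ¬a) → (a → ¬a): already at 2 itself, 2 ⊩ a ∨ ¬a but 2 ⊮ a → ¬a.
2 ⊮ a → ¬a: already at 2 itself, 2 ⊩ a but 2 ⊮ ¬a.
2 ⊮ ¬a since 2 is accessible from 2 and 2 ⊩ a.

No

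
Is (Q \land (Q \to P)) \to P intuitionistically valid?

This is modus ponens in implicational form, which is intuitionistically derivable.
If a world forces Q and Q \to P, then applying the implication at that world (which is accessible from itself) gives P.

Yes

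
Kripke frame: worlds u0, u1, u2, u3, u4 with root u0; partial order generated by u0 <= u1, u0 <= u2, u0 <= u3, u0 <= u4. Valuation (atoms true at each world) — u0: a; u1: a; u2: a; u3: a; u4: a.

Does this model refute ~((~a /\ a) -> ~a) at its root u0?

Yes

u0 ||-/- ~((~a /\ a) -> ~a) since u0 is accessible from u0 and u0 ||- (~a /\ a) -> ~a.
u0 ||- (~a /\ a) -> ~a vacuously: no world accessible from u0 forces the antecedent ~a /\ a.
So the root u0 does not force ~((~a /\ a) -> ~a); the model is a countermodel.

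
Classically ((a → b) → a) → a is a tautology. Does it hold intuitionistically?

This is Peirce's law, which is not intuitionistically valid.
A Kripke countermodel: worlds 0, 1; order generated by 0 ≤ 1; atoms true at each world — 0:{}; 1:{a}.
0 ⊮ ((a → b) → a) → a: already at 0 itself, 0 ⊩ (a → b) → a but 0 ⊮ a.
0 lacks atom a, so 0 ⊮ a.
So the root 0 does not force the formula.

No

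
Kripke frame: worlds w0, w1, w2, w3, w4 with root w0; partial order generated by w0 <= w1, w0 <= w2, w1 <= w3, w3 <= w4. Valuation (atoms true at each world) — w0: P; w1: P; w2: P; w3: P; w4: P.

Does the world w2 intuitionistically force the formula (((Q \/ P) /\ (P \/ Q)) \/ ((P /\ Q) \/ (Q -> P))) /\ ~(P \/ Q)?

No

w2 ||-/- (((Q \/ P) /\ (P \/ Q)) \/ ((P /\ Q) \/ (Q -> P))) /\ ~(P \/ Q) since w2 fails ~(P \/ Q).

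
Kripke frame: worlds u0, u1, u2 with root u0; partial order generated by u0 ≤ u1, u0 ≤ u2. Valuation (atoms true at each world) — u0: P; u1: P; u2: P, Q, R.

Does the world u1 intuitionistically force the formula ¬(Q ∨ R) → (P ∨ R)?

Yes

u1 ⊩ ¬(Q ∨ R) → (P ∨ R): every world accessible from u1 that forces ¬(Q ∨ R) (namely u1) also forces P ∨ R.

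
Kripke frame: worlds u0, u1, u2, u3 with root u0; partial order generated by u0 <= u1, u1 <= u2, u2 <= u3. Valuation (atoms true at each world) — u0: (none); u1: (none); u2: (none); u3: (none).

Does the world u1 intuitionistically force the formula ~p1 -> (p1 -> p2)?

u1 ||- ~p1 -> (p1 -> p2): every world accessible from u1 that forces ~p1 (namely u1, u2, u3) also forces p1 -> p2.

Yes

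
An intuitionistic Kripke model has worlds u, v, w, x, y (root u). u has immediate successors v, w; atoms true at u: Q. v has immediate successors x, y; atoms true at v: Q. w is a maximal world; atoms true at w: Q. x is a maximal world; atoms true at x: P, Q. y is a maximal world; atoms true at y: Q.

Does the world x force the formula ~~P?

x ||- ~~P: no world accessible from x forces ~P.

Yes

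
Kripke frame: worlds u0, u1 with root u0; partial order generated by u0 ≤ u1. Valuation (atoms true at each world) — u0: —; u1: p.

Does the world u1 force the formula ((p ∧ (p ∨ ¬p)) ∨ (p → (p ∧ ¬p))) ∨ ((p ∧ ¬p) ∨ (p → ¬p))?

Yes

u1 ⊩ ((p ∧ (p ∨ ¬p)) ∨ (p → (p ∧ ¬p))) ∨ ((p ∧ ¬p) ∨ (p → ¬p)) via the disjunct (p ∧ (p ∨ ¬p)) ∨ (p → (p ∧ ¬p)).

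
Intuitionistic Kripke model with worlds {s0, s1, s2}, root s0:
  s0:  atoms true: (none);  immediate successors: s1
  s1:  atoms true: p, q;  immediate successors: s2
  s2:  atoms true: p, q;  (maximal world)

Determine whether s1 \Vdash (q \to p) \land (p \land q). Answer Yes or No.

Yes

s1 \Vdash (q \to p) \land (p \land q) since s1 forces both conjuncts.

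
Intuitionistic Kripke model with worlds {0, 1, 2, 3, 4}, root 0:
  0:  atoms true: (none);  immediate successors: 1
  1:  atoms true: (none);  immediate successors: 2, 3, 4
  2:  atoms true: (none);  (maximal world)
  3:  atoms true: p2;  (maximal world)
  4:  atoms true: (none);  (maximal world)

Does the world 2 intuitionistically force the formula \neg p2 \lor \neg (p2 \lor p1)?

Yes

2 \Vdash \neg p2 \lor \neg (p2 \lor p1) via the disjunct \neg p2.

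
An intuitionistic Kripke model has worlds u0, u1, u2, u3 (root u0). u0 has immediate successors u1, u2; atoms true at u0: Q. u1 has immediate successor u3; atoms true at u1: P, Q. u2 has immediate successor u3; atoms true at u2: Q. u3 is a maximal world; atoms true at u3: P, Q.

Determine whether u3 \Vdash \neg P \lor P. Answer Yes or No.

u3 \Vdash \neg P \lor P via the disjunct P.

Yes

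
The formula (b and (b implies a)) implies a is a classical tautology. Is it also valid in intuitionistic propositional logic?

This is modus ponens in implicational form, which is intuitionistically derivable.
If a world forces b and b implies a, then applying the implication at that world (which is accessible from itself) gives a.

Yes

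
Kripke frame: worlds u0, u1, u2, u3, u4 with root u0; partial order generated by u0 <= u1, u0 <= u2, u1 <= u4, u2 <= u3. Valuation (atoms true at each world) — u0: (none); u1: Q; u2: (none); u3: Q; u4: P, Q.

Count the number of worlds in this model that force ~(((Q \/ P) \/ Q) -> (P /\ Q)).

u0: does not force it — u0 ||-/- ~(((Q \/ P) \/ Q) -> (P /\ Q)) since u4 is accessible from u0 and u4 ||- ((Q \/ P) \/ Q) -> (P /\ Q).
u1: does not force it.
u2: forces it.
u3: forces it.
u4: does not force it.
Worlds forcing the formula: {u2, u3}.

2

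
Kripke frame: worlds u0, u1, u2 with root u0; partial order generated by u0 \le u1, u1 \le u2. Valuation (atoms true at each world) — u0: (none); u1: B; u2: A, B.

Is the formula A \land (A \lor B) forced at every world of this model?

No

Not every world: u0 \nVdash A \land (A \lor B).
u0 \nVdash A \land (A \lor B) since u0 fails A.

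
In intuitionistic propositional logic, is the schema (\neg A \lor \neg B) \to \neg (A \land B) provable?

This is a constructively valid De Morgan direction (disjunction of negations to negated conjunction), which is intuitionistically derivable.
If \neg A holds at a world then no accessible world forces A, hence none forces A \land B; likewise for \neg B.

Yes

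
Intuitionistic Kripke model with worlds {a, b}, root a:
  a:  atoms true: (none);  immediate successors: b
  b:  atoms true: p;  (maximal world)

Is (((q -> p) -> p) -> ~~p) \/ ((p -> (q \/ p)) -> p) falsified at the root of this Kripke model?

a ||- (((q -> p) -> p) -> ~~p) \/ ((p -> (q \/ p)) -> p) via the disjunct ((q -> p) -> p) -> ~~p.
So the root a forces (((q -> p) -> p) -> ~~p) \/ ((p -> (q \/ p)) -> p); the model is not a countermodel.

No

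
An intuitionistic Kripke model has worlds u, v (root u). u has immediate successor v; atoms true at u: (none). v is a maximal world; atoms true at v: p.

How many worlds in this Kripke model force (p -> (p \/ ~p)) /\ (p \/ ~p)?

u: does not force it — u ||-/- (p -> (p \/ ~p)) /\ (p \/ ~p) since u fails p \/ ~p.
v: forces it.
Worlds forcing the formula: {v}.

1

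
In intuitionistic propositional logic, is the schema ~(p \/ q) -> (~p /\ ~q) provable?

Yes

This is a constructively valid De Morgan direction (negated disjunction to conjunction of negations), which is intuitionistically derivable.
From ~(p \/ q): if p held then p \/ q would, contradiction — so ~p; similarly ~q.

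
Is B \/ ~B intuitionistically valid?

No

This is the law of excluded middle, which is not intuitionistically valid.
A Kripke countermodel: worlds w0, w1; order generated by w0 <= w1; atoms true at each world — w0:{}; w1:{B}.
w0 ||-/- B \/ ~B: neither disjunct is forced at w0.
w0 lacks atom B, so w0 ||-/- B.
So the root w0 does not force the formula.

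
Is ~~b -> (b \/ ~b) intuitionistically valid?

This is a variant of double-negation elimination (deriving excluded middle from double negation), which is not intuitionistically valid.
A Kripke countermodel: worlds w0, w1; order generated by w0 <= w1; atoms true at each world — w0:{}; w1:{b}.
w0 ||-/- ~~b -> (b \/ ~b): already at w0 itself, w0 ||- ~~b but w0 ||-/- b \/ ~b.
w0 ||-/- b \/ ~b: neither disjunct is forced at w0.
w0 lacks atom b, so w0 ||-/- b.
So the root w0 does not force the formula.

No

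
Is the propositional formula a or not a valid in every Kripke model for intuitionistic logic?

This is the law of excluded middle, which is not intuitionistically valid.
A Kripke countermodel: worlds u0, u1; order generated by u0 <= u1; atoms true at each world — u0:{}; u1:{a}.
u0 does not force a or not a: neither disjunct is forced at u0.
u0 lacks atom a, so u0 does not force a.
So the root u0 does not force the formula.

No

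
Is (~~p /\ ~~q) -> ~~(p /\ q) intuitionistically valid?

This is the distribution of double negation over conjunction, which is intuitionistically derivable.
Assume ~~p, ~~q, and ~(p /\ q). From p we'd get ~q (since p /\ q is refuted), contradicting ~~q; so ~p, contradicting ~~p.

Yes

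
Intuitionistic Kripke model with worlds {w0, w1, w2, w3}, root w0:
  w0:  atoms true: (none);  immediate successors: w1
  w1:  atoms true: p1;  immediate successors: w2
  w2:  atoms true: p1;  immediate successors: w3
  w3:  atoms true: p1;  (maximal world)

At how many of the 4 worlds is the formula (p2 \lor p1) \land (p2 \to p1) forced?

3

w0: does not force it — w0 \nVdash (p2 \lor p1) \land (p2 \to p1) since w0 fails p2 \lor p1.
w1: forces it.
w2: forces it.
w3: forces it.
Worlds forcing the formula: {w1, w2, w3}.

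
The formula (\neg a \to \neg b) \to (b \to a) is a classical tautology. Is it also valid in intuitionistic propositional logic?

This is the converse of contraposition, which is not intuitionistically valid.
A Kripke countermodel: worlds s0, s1; order generated by s0 \le s1; atoms true at each world — s0:{b}; s1:{a,b}.
s0 \nVdash (\neg a \to \neg b) \to (b \to a): already at s0 itself, s0 \Vdash \neg a \to \neg b but s0 \nVdash b \to a.
s0 \nVdash b \to a: already at s0 itself, s0 \Vdash b but s0 \nVdash a.
s0 lacks atom a, so s0 \nVdash a.
So the root s0 does not force the formula.

No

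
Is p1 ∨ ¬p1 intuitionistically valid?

This is the law of excluded middle, which is not intuitionistically valid.
A Kripke countermodel: worlds u, v; order generated by u ≤ v; atoms true at each world — u:{}; v:{p1}.
u ⊮ p1 ∨ ¬p1: neither disjunct is forced at u.
u lacks atom p1, so u ⊮ p1.
So the root u does not force the formula.

No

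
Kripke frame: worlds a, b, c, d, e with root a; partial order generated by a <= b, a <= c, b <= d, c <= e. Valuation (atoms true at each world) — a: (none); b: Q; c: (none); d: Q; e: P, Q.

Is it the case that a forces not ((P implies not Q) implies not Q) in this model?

a does not force not ((P implies not Q) implies not Q) since c is accessible from a and c forces (P implies not Q) implies not Q.
c forces (P implies not Q) implies not Q vacuously: no world accessible from c forces the antecedent P implies not Q.

No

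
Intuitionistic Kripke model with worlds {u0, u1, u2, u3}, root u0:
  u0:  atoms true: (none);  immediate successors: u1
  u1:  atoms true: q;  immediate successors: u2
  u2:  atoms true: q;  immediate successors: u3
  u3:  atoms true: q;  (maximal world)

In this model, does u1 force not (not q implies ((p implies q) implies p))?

No

u1 does not force not (not q implies ((p implies q) implies p)) since u1 is accessible from u1 and u1 forces not q implies ((p implies q) implies p).
u1 forces not q implies ((p implies q) implies p) vacuously: no world accessible from u1 forces the antecedent not q.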